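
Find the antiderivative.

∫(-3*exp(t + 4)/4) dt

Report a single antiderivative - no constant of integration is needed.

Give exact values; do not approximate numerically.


Answer: -3*exp(t + 4)/4.


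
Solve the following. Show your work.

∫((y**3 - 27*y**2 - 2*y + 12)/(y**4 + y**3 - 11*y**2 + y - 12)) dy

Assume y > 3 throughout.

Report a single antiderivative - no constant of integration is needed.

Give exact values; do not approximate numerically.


Step 1. Decompose ∫((y**3 - 27*y**2 - 2*y + 12)/(y**4 + y**3 - 11*y**2 + y - 12)) dy by partial fractions, (y**3 - 27*y**2 - 2*y + 12)/(y**4 + y**3 - 11*y**2 + y - 12) = -3/(y**2 + 1) + 4/(y + 4) - 3/(y - 3): now ∫(-3/(y - 3)) dy + ∫(4/(y + 4)) dy + ∫(-3/(y**2 + 1)) dy.
Step 2. Evaluate the standard form [assuming y > -4]: now 4*log(y + 4) + ∫(-3/(y - 3)) dy + ∫(-3/(y**2 + 1)) dy.
Step 3. Evaluate the standard form [assuming y > 3]: now -3*log(y - 3) + 4*log(y + 4) + ∫(-3/(y**2 + 1)) dy.
Step 4. Evaluate the standard form: now -3*log(y - 3) + 4*log(y + 4) - 3*atan(y).
Answer: -3*log(y - 3) + 4*log(y + 4) - 3*atan(y).


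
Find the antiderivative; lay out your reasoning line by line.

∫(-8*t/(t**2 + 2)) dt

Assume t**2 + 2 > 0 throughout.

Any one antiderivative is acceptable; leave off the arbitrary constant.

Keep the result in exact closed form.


Step 1. Substitute u = t**2 + 2, turning ∫(-8*t/(t**2 + 2)) dt into ∫(-4/u) du: now ∫(-4/u) du.
Step 2. Evaluate the standard form [assuming u > 0]: now -4*log(u).
Step 3. Substitute back u = t**2 + 2: now -4*log(t**2 + 2).
Answer: -4*log(t**2 + 2).


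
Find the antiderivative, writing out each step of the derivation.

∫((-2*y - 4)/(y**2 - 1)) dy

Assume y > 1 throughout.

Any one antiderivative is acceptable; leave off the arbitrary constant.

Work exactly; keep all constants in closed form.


Step 1. Decompose ∫((-2*y - 4)/(y**2 - 1)) dy by partial fractions, (-2*y - 4)/(y**2 - 1) = 1/(y + 1) - 3/(y - 1): now ∫(-3/(y - 1)) dy + ∫(1/(y + 1)) dy.
Step 2. Evaluate the standard form [assuming y > -1]: now log(y + 1) + ∫(-3/(y - 1)) dy.
Step 3. Evaluate the standard form [assuming y > 1]: now -3*log(y - 1) + log(y + 1).
Answer: -3*log(y - 1) + log(y + 1).


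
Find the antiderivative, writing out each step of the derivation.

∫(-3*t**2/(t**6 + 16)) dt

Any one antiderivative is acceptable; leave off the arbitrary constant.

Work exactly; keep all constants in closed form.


Step 1. Substitute u = t**3, turning ∫(-3*t**2/(t**6 + 16)) dt into ∫(-1/(u**2 + 16)) du: now ∫(-1/(u**2 + 16)) du.
Step 2. Evaluate the standard form: now -atan(u/4)/4.
Step 3. Substitute back u = t**3: now -atan(t**3/4)/4.
Answer: -atan(t**3/4)/4.


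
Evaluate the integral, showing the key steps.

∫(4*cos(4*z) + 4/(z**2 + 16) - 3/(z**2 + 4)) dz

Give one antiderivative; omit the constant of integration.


Step 1. Rewrite: now ∫(-3/(z**2 + 4)) dz + ∫(4/(z**2 + 16)) dz + ∫(4*cos(4*z)) dz.
Step 2. Evaluate the standard form: now -3*atan(z/2)/2 + ∫(4/(z**2 + 16)) dz + ∫(4*cos(4*z)) dz.
Step 3. Evaluate the standard form: now atan(z/4) - 3*atan(z/2)/2 + ∫(4*cos(4*z)) dz.
Step 4. Evaluate the standard form: now sin(4*z) + atan(z/4) - 3*atan(z/2)/2.
Answer: sin(4*z) + atan(z/4) - 3*atan(z/2)/2.


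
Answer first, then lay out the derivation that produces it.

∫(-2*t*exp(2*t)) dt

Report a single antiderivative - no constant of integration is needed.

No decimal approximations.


The answer is -t*exp(2*t) + exp(2*t)/2.
Step 1. Integrate ∫(-2*t*exp(2*t)) dt by parts with u = t, dv = (-2*exp(2*t)) dt, so v = -exp(2*t): now -t*exp(2*t) + ∫(exp(2*t)) dt.
Step 2. Evaluate the standard form: now -t*exp(2*t) + exp(2*t)/2.
Answer: -t*exp(2*t) + exp(2*t)/2.


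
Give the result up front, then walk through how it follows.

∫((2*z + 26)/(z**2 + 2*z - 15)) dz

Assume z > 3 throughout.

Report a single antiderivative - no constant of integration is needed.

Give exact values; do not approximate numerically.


The answer is 4*log(z - 3) - 2*log(z + 5).
Step 1. Decompose ∫((2*z + 26)/(z**2 + 2*z - 15)) dz by partial fractions, (2*z + 26)/(z**2 + 2*z - 15) = -2/(z + 5) + 4/(z - 3): now ∫(4/(z - 3)) dz + ∫(-2/(z + 5)) dz.
Step 2. Evaluate the standard form [assuming z > -5]: now -2*log(z + 5) + ∫(4/(z - 3)) dz.
Step 3. Evaluate the standard form [assuming z > 3]: now 4*log(z - 3) - 2*log(z + 5).
Answer: 4*log(z - 3) - 2*log(z + 5).


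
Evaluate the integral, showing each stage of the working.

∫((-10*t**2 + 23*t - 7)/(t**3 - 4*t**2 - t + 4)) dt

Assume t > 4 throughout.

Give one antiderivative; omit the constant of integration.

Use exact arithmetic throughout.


Step 1. Decompose ∫((-10*t**2 + 23*t - 7)/(t**3 - 4*t**2 - t + 4)) dt by partial fractions, (-10*t**2 + 23*t - 7)/(t**3 - 4*t**2 - t + 4) = -4/(t + 1) - 1/(t - 1) - 5/(t - 4): now ∫(-5/(t - 4)) dt + ∫(-1/(t - 1)) dt + ∫(-4/(t + 1)) dt.
Step 2. Evaluate the standard form [assuming t > -1]: now -4*log(t + 1) + ∫(-5/(t - 4)) dt + ∫(-1/(t - 1)) dt.
Step 3. Evaluate the standard form [assuming t > 1]: now -log(t - 1) - 4*log(t + 1) + ∫(-5/(t - 4)) dt.
Step 4. Evaluate the standard form [assuming t > 4]: now -5*log(t - 4) - log(t - 1) - 4*log(t + 1).
Answer: -5*log(t - 4) - log(t - 1) - 4*log(t + 1).


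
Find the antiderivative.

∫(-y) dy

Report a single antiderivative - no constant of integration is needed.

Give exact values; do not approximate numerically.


Answer: -y**2/2.


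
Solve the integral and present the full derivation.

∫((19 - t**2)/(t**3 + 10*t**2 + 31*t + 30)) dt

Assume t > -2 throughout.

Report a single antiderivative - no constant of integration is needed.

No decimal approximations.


Step 1. Decompose ∫((19 - t**2)/(t**3 + 10*t**2 + 31*t + 30)) dt by partial fractions, (19 - t**2)/(t**3 + 10*t**2 + 31*t + 30) = -1/(t + 5) - 5/(t + 3) + 5/(t + 2): now ∫(5/(t + 2)) dt + ∫(-5/(t + 3)) dt + ∫(-1/(t + 5)) dt.
Step 2. Evaluate the standard form [assuming t > -2]: now 5*log(t + 2) + ∫(-5/(t + 3)) dt + ∫(-1/(t + 5)) dt.
Step 3. Evaluate the standard form [assuming t > -3]: now 5*log(t + 2) - 5*log(t + 3) + ∫(-1/(t + 5)) dt.
Step 4. Evaluate the standard form [assuming t > -5]: now 5*log(t + 2) - 5*log(t + 3) - log(t + 5).
Answer: 5*log(t + 2) - 5*log(t + 3) - log(t + 5).


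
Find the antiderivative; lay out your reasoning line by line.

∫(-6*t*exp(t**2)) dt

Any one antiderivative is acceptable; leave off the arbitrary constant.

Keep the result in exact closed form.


Step 1. Substitute u = t**2, turning ∫(-6*t*exp(t**2)) dt into ∫(-3*exp(u)) du: now ∫(-3*exp(u)) du.
Step 2. Evaluate the standard form: now -3*exp(u).
Step 3. Substitute back u = t**2: now -3*exp(t**2).
Answer: -3*exp(t**2).


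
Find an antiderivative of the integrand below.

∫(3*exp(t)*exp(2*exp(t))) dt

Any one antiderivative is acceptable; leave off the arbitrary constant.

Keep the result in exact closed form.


Answer: 3*exp(2*exp(t))/2.


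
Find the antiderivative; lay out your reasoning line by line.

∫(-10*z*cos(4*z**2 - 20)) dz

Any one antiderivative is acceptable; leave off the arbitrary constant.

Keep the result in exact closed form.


Step 1. Substitute u = z**2 - 5, turning ∫(-10*z*cos(4*z**2 - 20)) dz into ∫(-5*cos(4*u)) du: now ∫(-5*cos(4*u)) du.
Step 2. Evaluate the standard form: now -5*sin(4*u)/4.
Step 3. Substitute back u = z**2 - 5: now -5*sin(4*z**2 - 20)/4.
Answer: -5*sin(4*z**2 - 20)/4.


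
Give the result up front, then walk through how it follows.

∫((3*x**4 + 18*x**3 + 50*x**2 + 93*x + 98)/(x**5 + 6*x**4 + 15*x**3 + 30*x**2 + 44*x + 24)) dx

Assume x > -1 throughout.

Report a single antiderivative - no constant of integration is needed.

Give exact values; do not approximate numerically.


The answer is 4*log(x + 1) - 2*log(x + 2) + log(x + 3) + 3*atan(x/2)/2.
Step 1. Decompose ∫((3*x**4 + 18*x**3 + 50*x**2 + 93*x + 98)/(x**5 + 6*x**4 + 15*x**3 + 30*x**2 + 44*x + 24)) dx by partial fractions, (3*x**4 + 18*x**3 + 50*x**2 + 93*x + 98)/(x**5 + 6*x**4 + 15*x**3 + 30*x**2 + 44*x + 24) = 3/(x**2 + 4) + 1/(x + 3) - 2/(x + 2) + 4/(x + 1): now ∫(4/(x + 1)) dx + ∫(-2/(x + 2)) dx + ∫(1/(x + 3)) dx + ∫(3/(x**2 + 4)) dx.
Step 2. Evaluate the standard form [assuming x > -1]: now 4*log(x + 1) + ∫(-2/(x + 2)) dx + ∫(1/(x + 3)) dx + ∫(3/(x**2 + 4)) dx.
Step 3. Evaluate the standard form [assuming x > -2]: now 4*log(x + 1) - 2*log(x + 2) + ∫(1/(x + 3)) dx + ∫(3/(x**2 + 4)) dx.
Step 4. Evaluate the standard form [assuming x > -3]: now 4*log(x + 1) - 2*log(x + 2) + log(x + 3) + ∫(3/(x**2 + 4)) dx.
Step 5. Evaluate the standard form: now 4*log(x + 1) - 2*log(x + 2) + log(x + 3) + 3*atan(x/2)/2.
Answer: 4*log(x + 1) - 2*log(x + 2) + log(x + 3) + 3*atan(x/2)/2.


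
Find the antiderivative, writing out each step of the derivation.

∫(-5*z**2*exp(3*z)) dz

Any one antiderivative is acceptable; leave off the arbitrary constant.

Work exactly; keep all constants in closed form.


Step 1. Integrate ∫(-5*z**2*exp(3*z)) dz by parts with u = z**2, dv = (-5*exp(3*z)) dz, so v = -5*exp(3*z)/3: now -5*z**2*exp(3*z)/3 + ∫(10*z*exp(3*z)/3) dz.
Step 2. Integrate ∫(10*z*exp(3*z)/3) dz by parts with u = z, dv = (10*exp(3*z)/3) dz, so v = 10*exp(3*z)/9: now -5*z**2*exp(3*z)/3 + 10*z*exp(3*z)/9 + ∫(-10*exp(3*z)/9) dz.
Step 3. Evaluate the standard form: now -5*z**2*exp(3*z)/3 + 10*z*exp(3*z)/9 - 10*exp(3*z)/27.
Answer: -5*z**2*exp(3*z)/3 + 10*z*exp(3*z)/9 - 10*exp(3*z)/27.


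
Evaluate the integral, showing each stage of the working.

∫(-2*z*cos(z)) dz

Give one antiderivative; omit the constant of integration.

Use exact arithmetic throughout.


Step 1. Integrate ∫(-2*z*cos(z)) dz by parts with u = z, dv = (-2*cos(z)) dz, so v = -2*sin(z): now -2*z*sin(z) + ∫(2*sin(z)) dz.
Step 2. Evaluate the standard form: now -2*z*sin(z) - 2*cos(z).
Answer: -2*z*sin(z) - 2*cos(z).


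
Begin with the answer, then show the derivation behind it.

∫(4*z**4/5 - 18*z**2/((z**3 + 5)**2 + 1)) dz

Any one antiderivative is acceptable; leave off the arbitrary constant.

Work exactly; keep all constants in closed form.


The answer is 4*z**5/25 - 6*atan(z**3 + 5).
Step 1. Rewrite: now ∫(4*z**4/5) dz + ∫(-18*z**2/((z**3 + 5)**2 + 1)) dz.
Step 2. Substitute u = z**3 + 5, turning ∫(-18*z**2/((z**3 + 5)**2 + 1)) dz into ∫(-6/(u**2 + 1)) du: now ∫(4*z**4/5) dz + ∫(-6/(u**2 + 1)) du.
Step 3. Evaluate the standard form: now -6*atan(u) + ∫(4*z**4/5) dz.
Step 4. Substitute back u = z**3 + 5: now -6*atan(z**3 + 5) + ∫(4*z**4/5) dz.
Step 5. Evaluate the standard form: now 4*z**5/25 - 6*atan(z**3 + 5).
Answer: 4*z**5/25 - 6*atan(z**3 + 5).


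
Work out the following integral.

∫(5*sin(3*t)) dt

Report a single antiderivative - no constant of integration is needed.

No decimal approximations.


Answer: -5*cos(3*t)/3.


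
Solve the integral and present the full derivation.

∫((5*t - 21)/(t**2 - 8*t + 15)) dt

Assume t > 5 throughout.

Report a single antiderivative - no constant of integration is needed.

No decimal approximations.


Step 1. Decompose ∫((5*t - 21)/(t**2 - 8*t + 15)) dt by partial fractions, (5*t - 21)/(t**2 - 8*t + 15) = 3/(t - 3) + 2/(t - 5): now ∫(2/(t - 5)) dt + ∫(3/(t - 3)) dt.
Step 2. Evaluate the standard form [assuming t > 5]: now 2*log(t - 5) + ∫(3/(t - 3)) dt.
Step 3. Evaluate the standard form [assuming t > 3]: now 2*log(t - 5) + 3*log(t - 3).
Answer: 2*log(t - 5) + 3*log(t - 3).


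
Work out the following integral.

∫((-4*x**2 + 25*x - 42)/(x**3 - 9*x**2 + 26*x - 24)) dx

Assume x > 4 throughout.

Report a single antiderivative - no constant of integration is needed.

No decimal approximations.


Answer: -3*log(x - 4) + 3*log(x - 3) - 4*log(x - 2).


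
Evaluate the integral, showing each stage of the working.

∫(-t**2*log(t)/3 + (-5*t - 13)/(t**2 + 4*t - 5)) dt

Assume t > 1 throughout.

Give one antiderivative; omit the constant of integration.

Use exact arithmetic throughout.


Step 1. Rewrite: now ∫(-t**2*log(t)/3) dt + ∫((-5*t - 13)/(t**2 + 4*t - 5)) dt.
Step 2. Decompose ∫((-5*t - 13)/(t**2 + 4*t - 5)) dt by partial fractions, (-5*t - 13)/(t**2 + 4*t - 5) = -2/(t + 5) - 3/(t - 1): now ∫(-t**2*log(t)/3) dt + ∫(-3/(t - 1)) dt + ∫(-2/(t + 5)) dt.
Step 3. Evaluate the standard form [assuming t > 1]: now -3*log(t - 1) + ∫(-t**2*log(t)/3) dt + ∫(-2/(t + 5)) dt.
Step 4. Evaluate the standard form [assuming t > -5]: now -3*log(t - 1) - 2*log(t + 5) + ∫(-t**2*log(t)/3) dt.
Step 5. Integrate ∫(-t**2*log(t)/3) dt by parts with u = log(t), dv = (-t**2/3) dt, so v = -t**3/9 [assuming t > 0]: now -t**3*log(t)/9 - 3*log(t - 1) - 2*log(t + 5) + ∫(t**2/9) dt.
Step 6. Evaluate the standard form: now -t**3*log(t)/9 + t**3/27 - 3*log(t - 1) - 2*log(t + 5).
Answer: -t**3*log(t)/9 + t**3/27 - 3*log(t - 1) - 2*log(t + 5).


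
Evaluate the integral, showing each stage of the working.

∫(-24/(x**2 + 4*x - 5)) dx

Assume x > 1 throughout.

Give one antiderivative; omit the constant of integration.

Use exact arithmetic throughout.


Step 1. Decompose ∫(-24/(x**2 + 4*x - 5)) dx by partial fractions, -24/(x**2 + 4*x - 5) = 4/(x + 5) - 4/(x - 1): now ∫(-4/(x - 1)) dx + ∫(4/(x + 5)) dx.
Step 2. Evaluate the standard form [assuming x > 1]: now -4*log(x - 1) + ∫(4/(x + 5)) dx.
Step 3. Evaluate the standard form [assuming x > -5]: now -4*log(x - 1) + 4*log(x + 5).
Answer: -4*log(x - 1) + 4*log(x + 5).


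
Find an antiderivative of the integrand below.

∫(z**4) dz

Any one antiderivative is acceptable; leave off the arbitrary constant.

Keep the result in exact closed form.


Answer: z**5/5.


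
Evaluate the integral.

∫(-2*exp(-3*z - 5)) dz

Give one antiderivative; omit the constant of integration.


Answer: 2*exp(-3*z - 5)/3.


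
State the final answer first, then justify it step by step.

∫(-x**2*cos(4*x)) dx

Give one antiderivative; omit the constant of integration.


The answer is -x**2*sin(4*x)/4 - x*cos(4*x)/8 + sin(4*x)/32.
Step 1. Integrate ∫(-x**2*cos(4*x)) dx by parts with u = x**2, dv = (-cos(4*x)) dx, so v = -sin(4*x)/4: now -x**2*sin(4*x)/4 + ∫(x*sin(4*x)/2) dx.
Step 2. Integrate ∫(x*sin(4*x)/2) dx by parts with u = x, dv = (sin(4*x)/2) dx, so v = -cos(4*x)/8: now -x**2*sin(4*x)/4 - x*cos(4*x)/8 + ∫(cos(4*x)/8) dx.
Step 3. Evaluate the standard form: now -x**2*sin(4*x)/4 - x*cos(4*x)/8 + sin(4*x)/32.
Answer: -x**2*sin(4*x)/4 - x*cos(4*x)/8 + sin(4*x)/32.


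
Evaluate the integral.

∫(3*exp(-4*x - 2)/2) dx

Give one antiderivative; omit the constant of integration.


Answer: -3*exp(-4*x - 2)/8.


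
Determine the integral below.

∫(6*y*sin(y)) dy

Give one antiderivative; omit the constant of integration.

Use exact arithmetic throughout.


Answer: -6*y*cos(y) + 6*sin(y).


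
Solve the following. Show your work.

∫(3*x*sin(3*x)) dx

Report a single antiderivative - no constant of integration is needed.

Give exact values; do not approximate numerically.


Step 1. Integrate ∫(3*x*sin(3*x)) dx by parts with u = x, dv = (3*sin(3*x)) dx, so v = -cos(3*x): now -x*cos(3*x) + ∫(cos(3*x)) dx.
Step 2. Evaluate the standard form: now -x*cos(3*x) + sin(3*x)/3.
Answer: -x*cos(3*x) + sin(3*x)/3.


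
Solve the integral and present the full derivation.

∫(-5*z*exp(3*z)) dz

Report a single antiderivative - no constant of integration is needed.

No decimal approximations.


Step 1. Integrate ∫(-5*z*exp(3*z)) dz by parts with u = z, dv = (-5*exp(3*z)) dz, so v = -5*exp(3*z)/3: now -5*z*exp(3*z)/3 + ∫(5*exp(3*z)/3) dz.
Step 2. Evaluate the standard form: now -5*z*exp(3*z)/3 + 5*exp(3*z)/9.
Answer: -5*z*exp(3*z)/3 + 5*exp(3*z)/9.


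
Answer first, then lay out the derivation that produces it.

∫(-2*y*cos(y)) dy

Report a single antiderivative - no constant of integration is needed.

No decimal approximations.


The answer is -2*y*sin(y) - 2*cos(y).
Step 1. Integrate ∫(-2*y*cos(y)) dy by parts with u = y, dv = (-2*cos(y)) dy, so v = -2*sin(y): now -2*y*sin(y) + ∫(2*sin(y)) dy.
Step 2. Evaluate the standard form: now -2*y*sin(y) - 2*cos(y).
Answer: -2*y*sin(y) - 2*cos(y).


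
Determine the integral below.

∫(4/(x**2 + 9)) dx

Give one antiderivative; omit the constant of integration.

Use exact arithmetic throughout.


Answer: 4*atan(x/3)/3.


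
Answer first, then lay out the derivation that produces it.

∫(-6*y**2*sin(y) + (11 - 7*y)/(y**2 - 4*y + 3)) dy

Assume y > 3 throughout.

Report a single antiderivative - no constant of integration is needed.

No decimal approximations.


The answer is 6*y**2*cos(y) - 12*y*sin(y) - 5*log(y - 3) - 2*log(y - 1) - 12*cos(y).
Step 1. Rewrite: now ∫(-6*y**2*sin(y)) dy + ∫((11 - 7*y)/(y**2 - 4*y + 3)) dy.
Step 2. Decompose ∫((11 - 7*y)/(y**2 - 4*y + 3)) dy by partial fractions, (11 - 7*y)/(y**2 - 4*y + 3) = -2/(y - 1) - 5/(y - 3): now ∫(-6*y**2*sin(y)) dy + ∫(-5/(y - 3)) dy + ∫(-2/(y - 1)) dy.
Step 3. Evaluate the standard form [assuming y > 1]: now -2*log(y - 1) + ∫(-6*y**2*sin(y)) dy + ∫(-5/(y - 3)) dy.
Step 4. Evaluate the standard form [assuming y > 3]: now -5*log(y - 3) - 2*log(y - 1) + ∫(-6*y**2*sin(y)) dy.
Step 5. Integrate ∫(-6*y**2*sin(y)) dy by parts with u = y**2, dv = (-6*sin(y)) dy, so v = 6*cos(y): now 6*y**2*cos(y) - 5*log(y - 3) - 2*log(y - 1) + ∫(-12*y*cos(y)) dy.
Step 6. Integrate ∫(-12*y*cos(y)) dy by parts with u = y, dv = (-12*cos(y)) dy, so v = -12*sin(y): now 6*y**2*cos(y) - 12*y*sin(y) - 5*log(y - 3) - 2*log(y - 1) + ∫(12*sin(y)) dy.
Step 7. Evaluate the standard form: now 6*y**2*cos(y) - 12*y*sin(y) - 5*log(y - 3) - 2*log(y - 1) - 12*cos(y).
Answer: 6*y**2*cos(y) - 12*y*sin(y) - 5*log(y - 3) - 2*log(y - 1) - 12*cos(y).


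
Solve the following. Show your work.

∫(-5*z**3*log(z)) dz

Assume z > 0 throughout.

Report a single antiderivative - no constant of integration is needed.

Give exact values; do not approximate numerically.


Step 1. Integrate ∫(-5*z**3*log(z)) dz by parts with u = log(z), dv = (-5*z**3) dz, so v = -5*z**4/4 [assuming z > 0]: now -5*z**4*log(z)/4 + ∫(5*z**3/4) dz.
Step 2. Evaluate the standard form: now -5*z**4*log(z)/4 + 5*z**4/16.
Answer: -5*z**4*log(z)/4 + 5*z**4/16.


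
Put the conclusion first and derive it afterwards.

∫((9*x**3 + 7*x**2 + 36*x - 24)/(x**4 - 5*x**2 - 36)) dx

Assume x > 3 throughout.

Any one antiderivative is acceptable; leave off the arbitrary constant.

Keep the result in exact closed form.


The answer is 5*log(x - 3) + 4*log(x + 3) + 2*atan(x/2).
Step 1. Decompose ∫((9*x**3 + 7*x**2 + 36*x - 24)/(x**4 - 5*x**2 - 36)) dx by partial fractions, (9*x**3 + 7*x**2 + 36*x - 24)/(x**4 - 5*x**2 - 36) = 4/(x**2 + 4) + 4/(x + 3) + 5/(x - 3): now ∫(5/(x - 3)) dx + ∫(4/(x + 3)) dx + ∫(4/(x**2 + 4)) dx.
Step 2. Evaluate the standard form [assuming x > -3]: now 4*log(x + 3) + ∫(5/(x - 3)) dx + ∫(4/(x**2 + 4)) dx.
Step 3. Evaluate the standard form [assuming x > 3]: now 5*log(x - 3) + 4*log(x + 3) + ∫(4/(x**2 + 4)) dx.
Step 4. Evaluate the standard form: now 5*log(x - 3) + 4*log(x + 3) + 2*atan(x/2).
Answer: 5*log(x - 3) + 4*log(x + 3) + 2*atan(x/2).


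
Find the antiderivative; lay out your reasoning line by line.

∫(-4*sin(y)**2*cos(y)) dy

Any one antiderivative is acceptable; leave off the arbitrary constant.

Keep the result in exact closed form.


Step 1. Substitute u = sin(y), turning ∫(-4*sin(y)**2*cos(y)) dy into ∫(-4*u**2) du: now ∫(-4*u**2) du.
Step 2. Evaluate the standard form: now -4*u**3/3.
Step 3. Substitute back u = sin(y): now -4*sin(y)**3/3.
Answer: -4*sin(y)**3/3.


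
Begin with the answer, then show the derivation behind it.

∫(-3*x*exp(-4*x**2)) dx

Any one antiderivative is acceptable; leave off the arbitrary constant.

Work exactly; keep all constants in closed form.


The answer is 3*exp(-4*x**2)/8.
Step 1. Substitute u = x**2, turning ∫(-3*x*exp(-4*x**2)) dx into ∫(-3*exp(-4*u)/2) du: now ∫(-3*exp(-4*u)/2) du.
Step 2. Evaluate the standard form: now 3*exp(-4*u)/8.
Step 3. Substitute back u = x**2: now 3*exp(-4*x**2)/8.
Answer: 3*exp(-4*x**2)/8.


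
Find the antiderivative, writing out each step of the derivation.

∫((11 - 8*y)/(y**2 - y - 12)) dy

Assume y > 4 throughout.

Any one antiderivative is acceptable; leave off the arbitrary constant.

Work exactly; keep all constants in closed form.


Step 1. Decompose ∫((11 - 8*y)/(y**2 - y - 12)) dy by partial fractions, (11 - 8*y)/(y**2 - y - 12) = -5/(y + 3) - 3/(y - 4): now ∫(-3/(y - 4)) dy + ∫(-5/(y + 3)) dy.
Step 2. Evaluate the standard form [assuming y > 4]: now -3*log(y - 4) + ∫(-5/(y + 3)) dy.
Step 3. Evaluate the standard form [assuming y > -3]: now -3*log(y - 4) - 5*log(y + 3).
Answer: -3*log(y - 4) - 5*log(y + 3).


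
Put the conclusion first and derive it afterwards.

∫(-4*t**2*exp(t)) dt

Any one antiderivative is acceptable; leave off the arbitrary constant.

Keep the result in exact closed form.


The answer is -4*t**2*exp(t) + 8*t*exp(t) - 8*exp(t).
Step 1. Integrate ∫(-4*t**2*exp(t)) dt by parts with u = t**2, dv = (-4*exp(t)) dt, so v = -4*exp(t): now -4*t**2*exp(t) + ∫(8*t*exp(t)) dt.
Step 2. Integrate ∫(8*t*exp(t)) dt by parts with u = t, dv = (8*exp(t)) dt, so v = 8*exp(t): now -4*t**2*exp(t) + 8*t*exp(t) + ∫(-8*exp(t)) dt.
Step 3. Evaluate the standard form: now -4*t**2*exp(t) + 8*t*exp(t) - 8*exp(t).
Answer: -4*t**2*exp(t) + 8*t*exp(t) - 8*exp(t).


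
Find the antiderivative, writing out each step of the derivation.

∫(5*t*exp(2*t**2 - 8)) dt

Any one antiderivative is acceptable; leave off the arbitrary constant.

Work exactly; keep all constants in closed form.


Step 1. Substitute u = t**2 - 4, turning ∫(5*t*exp(2*t**2 - 8)) dt into ∫(5*exp(2*u)/2) du: now ∫(5*exp(2*u)/2) du.
Step 2. Evaluate the standard form: now 5*exp(2*u)/4.
Step 3. Substitute back u = t**2 - 4: now 5*exp(2*t**2 - 8)/4.
Answer: 5*exp(2*t**2 - 8)/4.


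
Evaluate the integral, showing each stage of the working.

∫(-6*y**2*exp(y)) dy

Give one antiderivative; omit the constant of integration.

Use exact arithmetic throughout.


Step 1. Integrate ∫(-6*y**2*exp(y)) dy by parts with u = y**2, dv = (-6*exp(y)) dy, so v = -6*exp(y): now -6*y**2*exp(y) + ∫(12*y*exp(y)) dy.
Step 2. Integrate ∫(12*y*exp(y)) dy by parts with u = y, dv = (12*exp(y)) dy, so v = 12*exp(y): now -6*y**2*exp(y) + 12*y*exp(y) + ∫(-12*exp(y)) dy.
Step 3. Evaluate the standard form: now -6*y**2*exp(y) + 12*y*exp(y) - 12*exp(y).
Answer: -6*y**2*exp(y) + 12*y*exp(y) - 12*exp(y).


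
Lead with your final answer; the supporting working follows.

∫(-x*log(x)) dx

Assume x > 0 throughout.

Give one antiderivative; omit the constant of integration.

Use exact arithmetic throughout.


The answer is -x**2*log(x)/2 + x**2/4.
Step 1. Integrate ∫(-x*log(x)) dx by parts with u = log(x), dv = (-x) dx, so v = -x**2/2 [assuming x > 0]: now -x**2*log(x)/2 + ∫(x/2) dx.
Step 2. Evaluate the standard form: now -x**2*log(x)/2 + x**2/4.
Answer: -x**2*log(x)/2 + x**2/4.


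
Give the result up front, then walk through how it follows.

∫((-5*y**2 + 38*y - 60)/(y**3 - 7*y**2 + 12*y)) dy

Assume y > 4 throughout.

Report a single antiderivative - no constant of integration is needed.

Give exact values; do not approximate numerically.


The answer is -5*log(y) + 3*log(y - 4) - 3*log(y - 3).
Step 1. Decompose ∫((-5*y**2 + 38*y - 60)/(y**3 - 7*y**2 + 12*y)) dy by partial fractions, (-5*y**2 + 38*y - 60)/(y**3 - 7*y**2 + 12*y) = -3/(y - 3) + 3/(y - 4) - 5/y: now ∫(-5/y) dy + ∫(3/(y - 4)) dy + ∫(-3/(y - 3)) dy.
Step 2. Evaluate the standard form [assuming y > 4]: now 3*log(y - 4) + ∫(-5/y) dy + ∫(-3/(y - 3)) dy.
Step 3. Evaluate the standard form [assuming y > 3]: now 3*log(y - 4) - 3*log(y - 3) + ∫(-5/y) dy.
Step 4. Evaluate the standard form [assuming y > 0]: now -5*log(y) + 3*log(y - 4) - 3*log(y - 3).
Answer: -5*log(y) + 3*log(y - 4) - 3*log(y - 3).


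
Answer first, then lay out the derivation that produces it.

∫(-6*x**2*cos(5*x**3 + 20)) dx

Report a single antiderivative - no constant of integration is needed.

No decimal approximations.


The answer is -2*sin(5*x**3 + 20)/5.
Step 1. Substitute u = x**3 + 4, turning ∫(-6*x**2*cos(5*x**3 + 20)) dx into ∫(-2*cos(5*u)) du: now ∫(-2*cos(5*u)) du.
Step 2. Evaluate the standard form: now -2*sin(5*u)/5.
Step 3. Substitute back u = x**3 + 4: now -2*sin(5*x**3 + 20)/5.
Answer: -2*sin(5*x**3 + 20)/5.


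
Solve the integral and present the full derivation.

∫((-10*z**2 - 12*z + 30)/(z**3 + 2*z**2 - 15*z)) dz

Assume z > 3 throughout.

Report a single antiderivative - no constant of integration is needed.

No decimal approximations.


Step 1. Decompose ∫((-10*z**2 - 12*z + 30)/(z**3 + 2*z**2 - 15*z)) dz by partial fractions, (-10*z**2 - 12*z + 30)/(z**3 + 2*z**2 - 15*z) = -4/(z + 5) - 4/(z - 3) - 2/z: now ∫(-2/z) dz + ∫(-4/(z - 3)) dz + ∫(-4/(z + 5)) dz.
Step 2. Evaluate the standard form [assuming z > -5]: now -4*log(z + 5) + ∫(-2/z) dz + ∫(-4/(z - 3)) dz.
Step 3. Evaluate the standard form [assuming z > 0]: now -2*log(z) - 4*log(z + 5) + ∫(-4/(z - 3)) dz.
Step 4. Evaluate the standard form [assuming z > 3]: now -2*log(z) - 4*log(z - 3) - 4*log(z + 5).
Answer: -2*log(z) - 4*log(z - 3) - 4*log(z + 5).


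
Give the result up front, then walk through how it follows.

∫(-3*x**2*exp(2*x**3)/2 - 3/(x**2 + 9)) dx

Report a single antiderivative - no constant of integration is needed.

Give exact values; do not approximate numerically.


The answer is -exp(2*x**3)/4 - atan(x/3).
Step 1. Rewrite: now ∫(-3*x**2*exp(2*x**3)/2) dx + ∫(-3/(x**2 + 9)) dx.
Step 2. Substitute u = x**3, turning ∫(-3*x**2*exp(2*x**3)/2) dx into ∫(-exp(2*u)/2) du: now ∫(-3/(x**2 + 9)) dx + ∫(-exp(2*u)/2) du.
Step 3. Evaluate the standard form: now -exp(2*u)/4 + ∫(-3/(x**2 + 9)) dx.
Step 4. Substitute back u = x**3: now -exp(2*x**3)/4 + ∫(-3/(x**2 + 9)) dx.
Step 5. Evaluate the standard form: now -exp(2*x**3)/4 - atan(x/3).
Answer: -exp(2*x**3)/4 - atan(x/3).


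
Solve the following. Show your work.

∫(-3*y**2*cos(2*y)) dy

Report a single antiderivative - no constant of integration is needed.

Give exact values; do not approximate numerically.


Step 1. Integrate ∫(-3*y**2*cos(2*y)) dy by parts with u = y**2, dv = (-3*cos(2*y)) dy, so v = -3*sin(2*y)/2: now -3*y**2*sin(2*y)/2 + ∫(3*y*sin(2*y)) dy.
Step 2. Integrate ∫(3*y*sin(2*y)) dy by parts with u = y, dv = (3*sin(2*y)) dy, so v = -3*cos(2*y)/2: now -3*y**2*sin(2*y)/2 - 3*y*cos(2*y)/2 + ∫(3*cos(2*y)/2) dy.
Step 3. Evaluate the standard form: now -3*y**2*sin(2*y)/2 - 3*y*cos(2*y)/2 + 3*sin(2*y)/4.
Answer: -3*y**2*sin(2*y)/2 - 3*y*cos(2*y)/2 + 3*sin(2*y)/4.


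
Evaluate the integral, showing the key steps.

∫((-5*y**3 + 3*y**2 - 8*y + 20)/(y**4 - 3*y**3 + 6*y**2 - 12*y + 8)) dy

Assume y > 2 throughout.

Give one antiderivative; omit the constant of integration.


Step 1. Decompose ∫((-5*y**3 + 3*y**2 - 8*y + 20)/(y**4 - 3*y**3 + 6*y**2 - 12*y + 8)) dy by partial fractions, (-5*y**3 + 3*y**2 - 8*y + 20)/(y**4 - 3*y**3 + 6*y**2 - 12*y + 8) = -4/(y**2 + 4) - 2/(y - 1) - 3/(y - 2): now ∫(-3/(y - 2)) dy + ∫(-2/(y - 1)) dy + ∫(-4/(y**2 + 4)) dy.
Step 2. Evaluate the standard form [assuming y > 2]: now -3*log(y - 2) + ∫(-2/(y - 1)) dy + ∫(-4/(y**2 + 4)) dy.
Step 3. Evaluate the standard form [assuming y > 1]: now -3*log(y - 2) - 2*log(y - 1) + ∫(-4/(y**2 + 4)) dy.
Step 4. Evaluate the standard form: now -3*log(y - 2) - 2*log(y - 1) - 2*atan(y/2).
Answer: -3*log(y - 2) - 2*log(y - 1) - 2*atan(y/2).


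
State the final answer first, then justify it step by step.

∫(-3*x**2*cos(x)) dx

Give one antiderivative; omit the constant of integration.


The answer is -3*x**2*sin(x) - 6*x*cos(x) + 6*sin(x).
Step 1. Integrate ∫(-3*x**2*cos(x)) dx by parts with u = x**2, dv = (-3*cos(x)) dx, so v = -3*sin(x): now -3*x**2*sin(x) + ∫(6*x*sin(x)) dx.
Step 2. Integrate ∫(6*x*sin(x)) dx by parts with u = x, dv = (6*sin(x)) dx, so v = -6*cos(x): now -3*x**2*sin(x) - 6*x*cos(x) + ∫(6*cos(x)) dx.
Step 3. Evaluate the standard form: now -3*x**2*sin(x) - 6*x*cos(x) + 6*sin(x).
Answer: -3*x**2*sin(x) - 6*x*cos(x) + 6*sin(x).


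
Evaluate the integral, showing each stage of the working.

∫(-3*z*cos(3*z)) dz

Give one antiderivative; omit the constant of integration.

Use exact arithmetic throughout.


Step 1. Integrate ∫(-3*z*cos(3*z)) dz by parts with u = z, dv = (-3*cos(3*z)) dz, so v = -sin(3*z): now -z*sin(3*z) + ∫(sin(3*z)) dz.
Step 2. Evaluate the standard form: now -z*sin(3*z) - cos(3*z)/3.
Answer: -z*sin(3*z) - cos(3*z)/3.


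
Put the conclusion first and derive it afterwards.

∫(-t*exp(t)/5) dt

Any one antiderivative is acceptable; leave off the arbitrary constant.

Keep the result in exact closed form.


The answer is -t*exp(t)/5 + exp(t)/5.
Step 1. Integrate ∫(-t*exp(t)/5) dt by parts with u = t, dv = (-exp(t)/5) dt, so v = -exp(t)/5: now -t*exp(t)/5 + ∫(exp(t)/5) dt.
Step 2. Evaluate the standard form: now -t*exp(t)/5 + exp(t)/5.
Answer: -t*exp(t)/5 + exp(t)/5.


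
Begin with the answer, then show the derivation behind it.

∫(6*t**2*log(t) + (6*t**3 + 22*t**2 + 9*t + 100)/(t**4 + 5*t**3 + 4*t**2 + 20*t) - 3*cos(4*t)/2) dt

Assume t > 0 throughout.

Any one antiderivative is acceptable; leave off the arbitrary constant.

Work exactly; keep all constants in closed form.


The answer is 2*t**3*log(t) - 2*t**3/3 + 5*log(t) + log(t + 5) - 3*sin(4*t)/8 - 3*atan(t/2)/2.
Step 1. Rewrite: now ∫(6*t**2*log(t)) dt + ∫((6*t**3 + 22*t**2 + 9*t + 100)/(t**4 + 5*t**3 + 4*t**2 + 20*t)) dt + ∫(-3*cos(4*t)/2) dt.
Step 2. Integrate ∫(6*t**2*log(t)) dt by parts with u = log(t), dv = (6*t**2) dt, so v = 2*t**3 [assuming t > 0]: now 2*t**3*log(t) + ∫(-2*t**2) dt + ∫((6*t**3 + 22*t**2 + 9*t + 100)/(t**4 + 5*t**3 + 4*t**2 + 20*t)) dt + ∫(-3*cos(4*t)/2) dt.
Step 3. Evaluate the standard form: now 2*t**3*log(t) - 2*t**3/3 + ∫((6*t**3 + 22*t**2 + 9*t + 100)/(t**4 + 5*t**3 + 4*t**2 + 20*t)) dt + ∫(-3*cos(4*t)/2) dt.
Step 4. Decompose ∫((6*t**3 + 22*t**2 + 9*t + 100)/(t**4 + 5*t**3 + 4*t**2 + 20*t)) dt by partial fractions, (6*t**3 + 22*t**2 + 9*t + 100)/(t**4 + 5*t**3 + 4*t**2 + 20*t) = -3/(t**2 + 4) + 1/(t + 5) + 5/t: now 2*t**3*log(t) - 2*t**3/3 + ∫(5/t) dt + ∫(1/(t + 5)) dt + ∫(-3/(t**2 + 4)) dt + ∫(-3*cos(4*t)/2) dt.
Step 5. Evaluate the standard form [assuming t > 0]: now 2*t**3*log(t) - 2*t**3/3 + 5*log(t) + ∫(1/(t + 5)) dt + ∫(-3/(t**2 + 4)) dt + ∫(-3*cos(4*t)/2) dt.
Step 6. Evaluate the standard form [assuming t > -5]: now 2*t**3*log(t) - 2*t**3/3 + 5*log(t) + log(t + 5) + ∫(-3/(t**2 + 4)) dt + ∫(-3*cos(4*t)/2) dt.
Step 7. Evaluate the standard form: now 2*t**3*log(t) - 2*t**3/3 + 5*log(t) + log(t + 5) - 3*atan(t/2)/2 + ∫(-3*cos(4*t)/2) dt.
Step 8. Evaluate the standard form: now 2*t**3*log(t) - 2*t**3/3 + 5*log(t) + log(t + 5) - 3*sin(4*t)/8 - 3*atan(t/2)/2.
Answer: 2*t**3*log(t) - 2*t**3/3 + 5*log(t) + log(t + 5) - 3*sin(4*t)/8 - 3*atan(t/2)/2.


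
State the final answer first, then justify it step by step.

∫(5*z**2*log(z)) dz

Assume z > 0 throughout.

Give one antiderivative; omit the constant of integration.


The answer is 5*z**3*log(z)/3 - 5*z**3/9.
Step 1. Integrate ∫(5*z**2*log(z)) dz by parts with u = log(z), dv = (5*z**2) dz, so v = 5*z**3/3 [assuming z > 0]: now 5*z**3*log(z)/3 + ∫(-5*z**2/3) dz.
Step 2. Evaluate the standard form: now 5*z**3*log(z)/3 - 5*z**3/9.
Answer: 5*z**3*log(z)/3 - 5*z**3/9.


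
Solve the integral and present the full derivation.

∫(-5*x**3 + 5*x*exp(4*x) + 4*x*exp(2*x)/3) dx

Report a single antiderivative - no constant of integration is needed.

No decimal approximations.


Step 1. Rewrite: now ∫(-5*x**3) dx + ∫(4*x*exp(2*x)/3) dx + ∫(5*x*exp(4*x)) dx.
Step 2. Evaluate the standard form: now -5*x**4/4 + ∫(4*x*exp(2*x)/3) dx + ∫(5*x*exp(4*x)) dx.
Step 3. Integrate ∫(5*x*exp(4*x)) dx by parts with u = x, dv = (5*exp(4*x)) dx, so v = 5*exp(4*x)/4: now -5*x**4/4 + 5*x*exp(4*x)/4 + ∫(4*x*exp(2*x)/3) dx + ∫(-5*exp(4*x)/4) dx.
Step 4. Evaluate the standard form: now -5*x**4/4 + 5*x*exp(4*x)/4 - 5*exp(4*x)/16 + ∫(4*x*exp(2*x)/3) dx.
Step 5. Integrate ∫(4*x*exp(2*x)/3) dx by parts with u = x, dv = (4*exp(2*x)/3) dx, so v = 2*exp(2*x)/3: now -5*x**4/4 + 5*x*exp(4*x)/4 + 2*x*exp(2*x)/3 - 5*exp(4*x)/16 + ∫(-2*exp(2*x)/3) dx.
Step 6. Evaluate the standard form: now -5*x**4/4 + 5*x*exp(4*x)/4 + 2*x*exp(2*x)/3 - 5*exp(4*x)/16 - exp(2*x)/3.
Answer: -5*x**4/4 + 5*x*exp(4*x)/4 + 2*x*exp(2*x)/3 - 5*exp(4*x)/16 - exp(2*x)/3.


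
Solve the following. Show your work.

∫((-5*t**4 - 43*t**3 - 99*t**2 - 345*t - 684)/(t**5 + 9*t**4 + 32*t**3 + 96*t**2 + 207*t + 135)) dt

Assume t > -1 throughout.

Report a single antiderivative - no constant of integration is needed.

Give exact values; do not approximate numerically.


Step 1. Decompose ∫((-5*t**4 - 43*t**3 - 99*t**2 - 345*t - 684)/(t**5 + 9*t**4 + 32*t**3 + 96*t**2 + 207*t + 135)) dt by partial fractions, (-5*t**4 - 43*t**3 - 99*t**2 - 345*t - 684)/(t**5 + 9*t**4 + 32*t**3 + 96*t**2 + 207*t + 135) = 3/(t**2 + 9) + 3/(t + 5) - 3/(t + 3) - 5/(t + 1): now ∫(-5/(t + 1)) dt + ∫(-3/(t + 3)) dt + ∫(3/(t + 5)) dt + ∫(3/(t**2 + 9)) dt.
Step 2. Evaluate the standard form [assuming t > -1]: now -5*log(t + 1) + ∫(-3/(t + 3)) dt + ∫(3/(t + 5)) dt + ∫(3/(t**2 + 9)) dt.
Step 3. Evaluate the standard form [assuming t > -5]: now -5*log(t + 1) + 3*log(t + 5) + ∫(-3/(t + 3)) dt + ∫(3/(t**2 + 9)) dt.
Step 4. Evaluate the standard form [assuming t > -3]: now -5*log(t + 1) - 3*log(t + 3) + 3*log(t + 5) + ∫(3/(t**2 + 9)) dt.
Step 5. Evaluate the standard form: now -5*log(t + 1) - 3*log(t + 3) + 3*log(t + 5) + atan(t/3).
Answer: -5*log(t + 1) - 3*log(t + 3) + 3*log(t + 5) + atan(t/3).


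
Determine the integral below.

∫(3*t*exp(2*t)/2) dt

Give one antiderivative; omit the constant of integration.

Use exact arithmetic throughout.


Answer: 3*t*exp(2*t)/4 - 3*exp(2*t)/8.


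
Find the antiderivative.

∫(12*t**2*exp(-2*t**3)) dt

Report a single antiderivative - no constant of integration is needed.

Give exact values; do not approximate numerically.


Answer: -2*exp(-2*t**3).


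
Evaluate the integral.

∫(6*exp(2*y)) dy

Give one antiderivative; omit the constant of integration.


Answer: 3*exp(2*y).


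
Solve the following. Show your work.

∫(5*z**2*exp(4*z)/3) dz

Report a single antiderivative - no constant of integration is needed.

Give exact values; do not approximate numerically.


Step 1. Integrate ∫(5*z**2*exp(4*z)/3) dz by parts with u = z**2, dv = (5*exp(4*z)/3) dz, so v = 5*exp(4*z)/12: now 5*z**2*exp(4*z)/12 + ∫(-5*z*exp(4*z)/6) dz.
Step 2. Integrate ∫(-5*z*exp(4*z)/6) dz by parts with u = z, dv = (-5*exp(4*z)/6) dz, so v = -5*exp(4*z)/24: now 5*z**2*exp(4*z)/12 - 5*z*exp(4*z)/24 + ∫(5*exp(4*z)/24) dz.
Step 3. Evaluate the standard form: now 5*z**2*exp(4*z)/12 - 5*z*exp(4*z)/24 + 5*exp(4*z)/96.
Answer: 5*z**2*exp(4*z)/12 - 5*z*exp(4*z)/24 + 5*exp(4*z)/96.


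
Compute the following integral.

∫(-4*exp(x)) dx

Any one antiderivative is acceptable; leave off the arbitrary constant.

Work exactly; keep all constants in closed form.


Answer: -4*exp(x).


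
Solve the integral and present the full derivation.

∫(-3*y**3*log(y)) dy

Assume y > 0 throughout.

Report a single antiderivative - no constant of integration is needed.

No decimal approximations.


Step 1. Integrate ∫(-3*y**3*log(y)) dy by parts with u = log(y), dv = (-3*y**3) dy, so v = -3*y**4/4 [assuming y > 0]: now -3*y**4*log(y)/4 + ∫(3*y**3/4) dy.
Step 2. Evaluate the standard form: now -3*y**4*log(y)/4 + 3*y**4/16.
Answer: -3*y**4*log(y)/4 + 3*y**4/16.


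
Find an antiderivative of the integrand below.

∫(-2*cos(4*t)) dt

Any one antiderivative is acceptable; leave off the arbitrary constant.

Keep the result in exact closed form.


Answer: -sin(4*t)/2.


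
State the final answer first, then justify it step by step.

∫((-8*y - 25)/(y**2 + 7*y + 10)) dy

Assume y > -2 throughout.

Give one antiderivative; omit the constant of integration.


The answer is -3*log(y + 2) - 5*log(y + 5).
Step 1. Decompose ∫((-8*y - 25)/(y**2 + 7*y + 10)) dy by partial fractions, (-8*y - 25)/(y**2 + 7*y + 10) = -5/(y + 5) - 3/(y + 2): now ∫(-3/(y + 2)) dy + ∫(-5/(y + 5)) dy.
Step 2. Evaluate the standard form [assuming y > -2]: now -3*log(y + 2) + ∫(-5/(y + 5)) dy.
Step 3. Evaluate the standard form [assuming y > -5]: now -3*log(y + 2) - 5*log(y + 5).
Answer: -3*log(y + 2) - 5*log(y + 5).


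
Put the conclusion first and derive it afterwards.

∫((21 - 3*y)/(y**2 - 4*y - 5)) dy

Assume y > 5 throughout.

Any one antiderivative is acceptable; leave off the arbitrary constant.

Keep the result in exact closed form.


The answer is log(y - 5) - 4*log(y + 1).
Step 1. Decompose ∫((21 - 3*y)/(y**2 - 4*y - 5)) dy by partial fractions, (21 - 3*y)/(y**2 - 4*y - 5) = -4/(y + 1) + 1/(y - 5): now ∫(1/(y - 5)) dy + ∫(-4/(y + 1)) dy.
Step 2. Evaluate the standard form [assuming y > 5]: now log(y - 5) + ∫(-4/(y + 1)) dy.
Step 3. Evaluate the standard form [assuming y > -1]: now log(y - 5) - 4*log(y + 1).
Answer: log(y - 5) - 4*log(y + 1).


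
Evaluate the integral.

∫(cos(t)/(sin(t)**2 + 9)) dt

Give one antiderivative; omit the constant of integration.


Answer: atan(sin(t)/3)/3.


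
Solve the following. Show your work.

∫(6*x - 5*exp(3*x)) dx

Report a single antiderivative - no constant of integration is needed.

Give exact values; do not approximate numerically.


Step 1. Rewrite: now ∫(6*x) dx + ∫(-5*exp(3*x)) dx.
Step 2. Evaluate the standard form: now -5*exp(3*x)/3 + ∫(6*x) dx.
Step 3. Evaluate the standard form: now 3*x**2 - 5*exp(3*x)/3.
Answer: 3*x**2 - 5*exp(3*x)/3.


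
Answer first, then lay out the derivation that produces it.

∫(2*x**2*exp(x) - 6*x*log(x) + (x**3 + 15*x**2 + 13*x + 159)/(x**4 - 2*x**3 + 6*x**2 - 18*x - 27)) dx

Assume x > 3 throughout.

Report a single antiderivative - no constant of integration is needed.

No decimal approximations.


The answer is 2*x**2*exp(x) - 3*x**2*log(x) + 3*x**2/2 - 4*x*exp(x) + 4*exp(x) + 5*log(x - 3) - 4*log(x + 1) - 2*atan(x/3)/3.
Step 1. Rewrite: now ∫(-6*x*log(x)) dx + ∫(2*x**2*exp(x)) dx + ∫((x**3 + 15*x**2 + 13*x + 159)/(x**4 - 2*x**3 + 6*x**2 - 18*x - 27)) dx.
Step 2. Integrate ∫(2*x**2*exp(x)) dx by parts with u = x**2, dv = (2*exp(x)) dx, so v = 2*exp(x): now 2*x**2*exp(x) + ∫(-4*x*exp(x)) dx + ∫(-6*x*log(x)) dx + ∫((x**3 + 15*x**2 + 13*x + 159)/(x**4 - 2*x**3 + 6*x**2 - 18*x - 27)) dx.
Step 3. Integrate ∫(-4*x*exp(x)) dx by parts with u = x, dv = (-4*exp(x)) dx, so v = -4*exp(x): now 2*x**2*exp(x) - 4*x*exp(x) + ∫(-6*x*log(x)) dx + ∫((x**3 + 15*x**2 + 13*x + 159)/(x**4 - 2*x**3 + 6*x**2 - 18*x - 27)) dx + ∫(4*exp(x)) dx.
Step 4. Evaluate the standard form: now 2*x**2*exp(x) - 4*x*exp(x) + 4*exp(x) + ∫(-6*x*log(x)) dx + ∫((x**3 + 15*x**2 + 13*x + 159)/(x**4 - 2*x**3 + 6*x**2 - 18*x - 27)) dx.
Step 5. Integrate ∫(-6*x*log(x)) dx by parts with u = log(x), dv = (-6*x) dx, so v = -3*x**2 [assuming x > 0]: now 2*x**2*exp(x) - 3*x**2*log(x) - 4*x*exp(x) + 4*exp(x) + ∫(3*x) dx + ∫((x**3 + 15*x**2 + 13*x + 159)/(x**4 - 2*x**3 + 6*x**2 - 18*x - 27)) dx.
Step 6. Evaluate the standard form: now 2*x**2*exp(x) - 3*x**2*log(x) + 3*x**2/2 - 4*x*exp(x) + 4*exp(x) + ∫((x**3 + 15*x**2 + 13*x + 159)/(x**4 - 2*x**3 + 6*x**2 - 18*x - 27)) dx.
Step 7. Decompose ∫((x**3 + 15*x**2 + 13*x + 159)/(x**4 - 2*x**3 + 6*x**2 - 18*x - 27)) dx by partial fractions, (x**3 + 15*x**2 + 13*x + 159)/(x**4 - 2*x**3 + 6*x**2 - 18*x - 27) = -2/(x**2 + 9) - 4/(x + 1) + 5/(x - 3): now 2*x**2*exp(x) - 3*x**2*log(x) + 3*x**2/2 - 4*x*exp(x) + 4*exp(x) + ∫(5/(x - 3)) dx + ∫(-4/(x + 1)) dx + ∫(-2/(x**2 + 9)) dx.
Step 8. Evaluate the standard form [assuming x > 3]: now 2*x**2*exp(x) - 3*x**2*log(x) + 3*x**2/2 - 4*x*exp(x) + 4*exp(x) + 5*log(x - 3) + ∫(-4/(x + 1)) dx + ∫(-2/(x**2 + 9)) dx.
Step 9. Evaluate the standard form [assuming x > -1]: now 2*x**2*exp(x) - 3*x**2*log(x) + 3*x**2/2 - 4*x*exp(x) + 4*exp(x) + 5*log(x - 3) - 4*log(x + 1) + ∫(-2/(x**2 + 9)) dx.
Step 10. Evaluate the standard form: now 2*x**2*exp(x) - 3*x**2*log(x) + 3*x**2/2 - 4*x*exp(x) + 4*exp(x) + 5*log(x - 3) - 4*log(x + 1) - 2*atan(x/3)/3.
Answer: 2*x**2*exp(x) - 3*x**2*log(x) + 3*x**2/2 - 4*x*exp(x) + 4*exp(x) + 5*log(x - 3) - 4*log(x + 1) - 2*atan(x/3)/3.
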